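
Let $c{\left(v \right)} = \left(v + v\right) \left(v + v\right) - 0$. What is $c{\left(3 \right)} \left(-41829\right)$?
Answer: $-1505844$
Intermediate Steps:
$c{\left(v \right)} = 4 v^{2}$ ($c{\left(v \right)} = 2 v 2 v + 0 = 4 v^{2} + 0 = 4 v^{2}$)
$c{\left(3 \right)} \left(-41829\right) = 4 \cdot 3^{2} \left(-41829\right) = 4 \cdot 9 \left(-41829\right) = 36 \left(-41829\right) = -1505844$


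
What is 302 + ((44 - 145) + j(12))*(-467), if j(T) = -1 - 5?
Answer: 50271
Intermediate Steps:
j(T) = -6
302 + ((44 - 145) + j(12))*(-467) = 302 + ((44 - 145) - 6)*(-467) = 302 + (-101 - 6)*(-467) = 302 - 107*(-467) = 302 + 49969 = 50271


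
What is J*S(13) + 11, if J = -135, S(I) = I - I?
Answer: 11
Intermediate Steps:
S(I) = 0
J*S(13) + 11 = -135*0 + 11 = 0 + 11 = 11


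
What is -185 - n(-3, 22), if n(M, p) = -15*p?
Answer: 145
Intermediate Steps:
-185 - n(-3, 22) = -185 - (-15)*22 = -185 - 1*(-330) = -185 + 330 = 145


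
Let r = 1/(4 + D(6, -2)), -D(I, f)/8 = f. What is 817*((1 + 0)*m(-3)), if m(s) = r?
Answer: 817/20 ≈ 40.850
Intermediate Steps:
D(I, f) = -8*f
r = 1/20 (r = 1/(4 - 8*(-2)) = 1/(4 + 16) = 1/20 ≈ 0.050000)
m(s) = 1/20
817*((1 + 0)*m(-3)) = 817*((1 + 0)*(1/20)) = 817*(1*(1/20)) = 817*(1/20) = 817/20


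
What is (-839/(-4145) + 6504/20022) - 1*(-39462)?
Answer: 545840349553/13831865 ≈ 39463.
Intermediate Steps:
(-839/(-4145) + 6504/20022) - 1*(-39462) = (-839*(-1/4145) + 6504*(1/20022)) + 39462 = (839/4145 + 1084/3337) + 39462 = 7292923/13831865 + 39462 = 545840349553/13831865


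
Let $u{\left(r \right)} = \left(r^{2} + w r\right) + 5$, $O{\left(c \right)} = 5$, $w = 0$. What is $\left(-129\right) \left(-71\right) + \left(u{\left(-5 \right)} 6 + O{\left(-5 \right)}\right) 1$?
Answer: $9344$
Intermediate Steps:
$u{\left(r \right)} = 5 + r^{2}$ ($u{\left(r \right)} = \left(r^{2} + 0 r\right) + 5 = \left(r^{2} + 0\right) + 5 = r^{2} + 5 = 5 + r^{2}$)
$\left(-129\right) \left(-71\right) + \left(u{\left(-5 \right)} 6 + O{\left(-5 \right)}\right) 1 = \left(-129\right) \left(-71\right) + \left(\left(5 + \left(-5\right)^{2}\right) 6 + 5\right) 1 = 9159 + \left(\left(5 + 25\right) 6 + 5\right) 1 = 9159 + \left(30 \cdot 6 + 5\right) 1 = 9159 + \left(180 + 5\right) 1 = 9159 + 185 \cdot 1 = 9159 + 185 = 9344$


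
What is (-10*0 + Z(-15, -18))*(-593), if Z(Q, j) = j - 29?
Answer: 27871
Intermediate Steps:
Z(Q, j) = -29 + j
(-10*0 + Z(-15, -18))*(-593) = (-10*0 + (-29 - 18))*(-593) = (0 - 47)*(-593) = -47*(-593) = 27871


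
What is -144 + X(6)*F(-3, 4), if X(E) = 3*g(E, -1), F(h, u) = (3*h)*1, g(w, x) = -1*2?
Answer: -90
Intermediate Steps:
g(w, x) = -2
F(h, u) = 3*h
X(E) = -6 (X(E) = 3*(-2) = -6)
-144 + X(6)*F(-3, 4) = -144 - 18*(-3) = -144 - 6*(-9) = -144 + 54 = -90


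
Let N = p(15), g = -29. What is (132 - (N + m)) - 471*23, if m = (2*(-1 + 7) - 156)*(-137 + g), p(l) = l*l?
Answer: -34830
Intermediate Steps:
p(l) = l²
N = 225 (N = 15² = 225)
m = 23904 (m = (2*(-1 + 7) - 156)*(-137 - 29) = (2*6 - 156)*(-166) = (12 - 156)*(-166) = -144*(-166) = 23904)
(132 - (N + m)) - 471*23 = (132 - (225 + 23904)) - 471*23 = (132 - 1*24129) - 10833 = (132 - 24129) - 10833 = -23997 - 10833 = -34830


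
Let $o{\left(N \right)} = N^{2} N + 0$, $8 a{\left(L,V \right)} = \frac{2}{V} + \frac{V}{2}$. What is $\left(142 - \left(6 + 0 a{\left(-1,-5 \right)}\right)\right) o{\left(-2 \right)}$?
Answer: $-1088$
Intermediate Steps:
$a{\left(L,V \right)} = \frac{1}{4 V} + \frac{V}{16}$ ($a{\left(L,V \right)} = \frac{\frac{2}{V} + \frac{V}{2}}{8} = \frac{\frac{V}{2} + \frac{2}{V}}{8} = \frac{1}{4 V} + \frac{V}{16}$)
$o{\left(N \right)} = N^{3}$ ($o{\left(N \right)} = N^{3} + 0 = N^{3}$)
$\left(142 - \left(6 + 0 a{\left(-1,-5 \right)}\right)\right) o{\left(-2 \right)} = \left(142 - \left(6 + 0 \frac{4 + \left(-5\right)^{2}}{16 \left(-5\right)}\right)\right) \left(-2\right)^{3} = \left(142 - \left(6 + 0 \cdot \frac{1}{16} \left(- \frac{1}{5}\right) \left(4 + 25\right)\right)\right) \left(-8\right) = \left(142 - \left(6 + 0 \cdot \frac{1}{16} \left(- \frac{1}{5}\right) 29\right)\right) \left(-8\right) = \left(142 + \left(0 \left(- \frac{29}{80}\right) - 6\right)\right) \left(-8\right) = \left(142 + \left(0 - 6\right)\right) \left(-8\right) = \left(142 - 6\right) \left(-8\right) = 136 \left(-8\right) = -1088$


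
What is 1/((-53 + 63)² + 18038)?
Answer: 1/18138 ≈ 5.5133e-5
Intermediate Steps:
1/((-53 + 63)² + 18038) = 1/(10² + 18038) = 1/(100 + 18038) = 1/18138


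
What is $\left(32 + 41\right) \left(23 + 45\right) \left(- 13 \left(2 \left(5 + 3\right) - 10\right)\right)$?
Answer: $-387192$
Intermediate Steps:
$\left(32 + 41\right) \left(23 + 45\right) \left(- 13 \left(2 \left(5 + 3\right) - 10\right)\right) = 73 \cdot 68 \left(- 13 \left(2 \cdot 8 - 10\right)\right) = 4964 \left(- 13 \left(16 - 10\right)\right) = 4964 \left(\left(-13\right) 6\right) = 4964 \left(-78\right) = -387192$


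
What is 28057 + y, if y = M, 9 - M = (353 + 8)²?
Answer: -102255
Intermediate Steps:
M = -130312 (M = 9 - (353 + 8)² = 9 - 1*361² = 9 - 1*130321 = 9 - 130321 = -130312)
y = -130312
28057 + y = 28057 - 130312 = -102255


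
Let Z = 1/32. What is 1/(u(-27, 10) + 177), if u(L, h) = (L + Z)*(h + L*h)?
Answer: 8/57511 ≈ 0.00013910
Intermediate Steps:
Z = 1/32 ≈ 0.031250
u(L, h) = (1/32 + L)*(h + L*h) (u(L, h) = (L + 1/32)*(h + L*h) = (1/32 + L)*(h + L*h))
1/(u(-27, 10) + 177) = 1/((1/32)*10*(1 + 32*(-27)² + 33*(-27)) + 177) = 1/((1/32)*10*(1 + 32*729 - 891) + 177) = 1/((1/32)*10*(1 + 23328 - 891) + 177) = 1/((1/32)*10*22438 + 177) = 1/(56095/8 + 177) = 1/(57511/8) = 8/57511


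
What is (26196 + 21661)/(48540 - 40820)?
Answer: 47857/7720 ≈ 6.1991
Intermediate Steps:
(26196 + 21661)/(48540 - 40820) = 47857/7720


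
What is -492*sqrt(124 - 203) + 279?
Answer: 279 - 492*I*sqrt(79) ≈ 279.0 - 4373.0*I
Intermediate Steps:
-492*sqrt(124 - 203) + 279 = -492*I*sqrt(79) + 279 = 279 - 492*I*sqrt(79)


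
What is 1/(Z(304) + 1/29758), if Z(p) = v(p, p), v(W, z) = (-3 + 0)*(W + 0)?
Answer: -29758/27139295 ≈ -0.0010965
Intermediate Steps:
v(W, z) = -3*W
Z(p) = -3*p
1/(Z(304) + 1/29758) = 1/(-3*304 + 1/29758) = 1/(-912 + 1/29758) = 1/(-27139295/29758) = -29758/27139295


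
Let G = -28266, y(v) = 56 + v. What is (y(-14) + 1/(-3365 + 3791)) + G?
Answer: -12023423/426 ≈ -28224.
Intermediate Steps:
(y(-14) + 1/(-3365 + 3791)) + G = ((56 - 14) + 1/(-3365 + 3791)) - 28266 = (42 + 1/426) - 28266 = 17893/426 - 28266 = -12023423/426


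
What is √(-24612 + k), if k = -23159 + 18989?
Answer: 3*I*√3198 ≈ 169.65*I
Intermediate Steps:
k = -4170
√(-24612 + k) = √(-24612 - 4170) = √(-28782) = 3*I*√3198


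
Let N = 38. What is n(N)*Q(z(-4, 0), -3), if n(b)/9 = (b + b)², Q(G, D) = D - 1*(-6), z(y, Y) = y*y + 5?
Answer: 155952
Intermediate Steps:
z(y, Y) = 5 + y² (z(y, Y) = y² + 5 = 5 + y²)
Q(G, D) = 6 + D (Q(G, D) = D + 6 = 6 + D)
n(b) = 36*b² (n(b) = 9*(b + b)² = 9*(2*b)² = 9*(4*b²) = 36*b²)
n(N)*Q(z(-4, 0), -3) = (36*38²)*(6 - 3) = (36*1444)*3 = 51984*3 = 155952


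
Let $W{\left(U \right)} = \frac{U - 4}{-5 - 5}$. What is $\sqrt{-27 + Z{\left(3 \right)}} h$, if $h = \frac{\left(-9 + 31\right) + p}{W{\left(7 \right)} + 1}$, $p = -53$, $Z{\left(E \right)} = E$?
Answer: $- \frac{620 i \sqrt{6}}{7} \approx - 216.95 i$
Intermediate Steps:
$W{\left(U \right)} = \frac{2}{5} - \frac{U}{10}$ ($W{\left(U \right)} = \frac{-4 + U}{-10} = \left(-4 + U\right) \left(- \frac{1}{10}\right) = \frac{2}{5} - \frac{U}{10}$)
$h = - \frac{310}{7}$ ($h = \frac{\left(-9 + 31\right) - 53}{\left(\frac{2}{5} - \frac{7}{10}\right) + 1} = \frac{22 - 53}{\left(\frac{2}{5} - \frac{7}{10}\right) + 1} = - \frac{31}{- \frac{3}{10} + 1} = - \frac{31}{\frac{7}{10}} = \left(-31\right) \frac{10}{7} = - \frac{310}{7} \approx -44.286$)
$\sqrt{-27 + Z{\left(3 \right)}} h = \sqrt{-27 + 3} \left(- \frac{310}{7}\right) = \sqrt{-24} \left(- \frac{310}{7}\right) = 2 i \sqrt{6} \left(- \frac{310}{7}\right) = - \frac{620 i \sqrt{6}}{7}$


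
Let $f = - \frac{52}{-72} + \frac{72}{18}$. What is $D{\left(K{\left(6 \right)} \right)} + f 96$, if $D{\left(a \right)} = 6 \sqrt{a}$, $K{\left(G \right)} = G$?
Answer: $\frac{1360}{3} + 6 \sqrt{6} \approx 468.03$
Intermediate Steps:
$f = \frac{85}{18}$ ($f = \left(-52\right) \left(- \frac{1}{72}\right) + 72 \cdot \frac{1}{18} = \frac{13}{18} + 4 = \frac{85}{18} \approx 4.7222$)
$D{\left(K{\left(6 \right)} \right)} + f 96 = 6 \sqrt{6} + \frac{85}{18} \cdot 96 = 6 \sqrt{6} + \frac{1360}{3} = \frac{1360}{3} + 6 \sqrt{6}$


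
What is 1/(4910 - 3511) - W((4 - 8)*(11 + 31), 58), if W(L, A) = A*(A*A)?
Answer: -272961687/1399 ≈ -1.9511e+5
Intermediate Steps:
W(L, A) = A**3 (W(L, A) = A*A**2 = A**3)
1/(4910 - 3511) - W((4 - 8)*(11 + 31), 58) = 1/(4910 - 3511) - 1*58**3 = 1/1399 - 1*195112 = 1/1399 - 195112 = -272961687/1399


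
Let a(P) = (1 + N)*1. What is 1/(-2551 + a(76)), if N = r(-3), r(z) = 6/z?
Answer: -1/2552 ≈ -0.00039185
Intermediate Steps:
N = -2 (N = 6/(-3) = 6*(-⅓) = -2)
a(P) = -1 (a(P) = (1 - 2)*1 = -1*1 = -1)
1/(-2551 + a(76)) = 1/(-2551 - 1) = 1/(-2552) = -1/2552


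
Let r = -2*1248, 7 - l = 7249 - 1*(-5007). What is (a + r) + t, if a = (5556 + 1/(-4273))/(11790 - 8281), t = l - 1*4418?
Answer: -287305457204/14993957 ≈ -19161.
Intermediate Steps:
l = -12249 (l = 7 - (7249 - 1*(-5007)) = 7 - (7249 + 5007) = 7 - 1*12256 = 7 - 12256 = -12249)
t = -16667 (t = -12249 - 1*4418 = -12249 - 4418 = -16667)
a = 23740787/14993957 (a = (5556 - 1/4273)/3509 = (23740787/4273)*(1/3509) = 23740787/14993957 ≈ 1.5834)
r = -2496
(a + r) + t = (23740787/14993957 - 2496) - 16667 = -37401175885/14993957 - 16667 = -287305457204/14993957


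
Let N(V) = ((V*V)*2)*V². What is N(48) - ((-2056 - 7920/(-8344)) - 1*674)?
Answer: 11076202176/1043 ≈ 1.0620e+7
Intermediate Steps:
N(V) = 2*V⁴ (N(V) = (V²*2)*V² = (2*V²)*V² = 2*V⁴)
N(48) - ((-2056 - 7920/(-8344)) - 1*674) = 2*48⁴ - ((-2056 - 7920/(-8344)) - 1*674) = 2*5308416 - ((-2056 - 7920*(-1)/8344) - 674) = 10616832 - ((-2056 - 1*(-990/1043)) - 674) = 10616832 - ((-2056 + 990/1043) - 674) = 10616832 - (-2143418/1043 - 674) = 10616832 - 1*(-2846400/1043) = 10616832 + 2846400/1043 = 11076202176/1043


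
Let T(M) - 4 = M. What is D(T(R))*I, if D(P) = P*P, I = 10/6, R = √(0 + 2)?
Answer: 30 + 40*√2/3 ≈ 48.856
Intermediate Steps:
R = √2 ≈ 1.4142
T(M) = 4 + M
I = 5/3 (I = 10*(⅙) = 5/3 ≈ 1.6667)
D(P) = P²
D(T(R))*I = (4 + √2)²*(5/3) = 5*(4 + √2)²/3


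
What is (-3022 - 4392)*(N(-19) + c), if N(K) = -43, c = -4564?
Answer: 34156298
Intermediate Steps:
(-3022 - 4392)*(N(-19) + c) = (-3022 - 4392)*(-43 - 4564) = -7414*(-4607) = 34156298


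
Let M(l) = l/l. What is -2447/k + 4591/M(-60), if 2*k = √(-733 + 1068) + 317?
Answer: 229127808/50077 + 2447*√335/50077 ≈ 4576.4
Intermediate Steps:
M(l) = 1
k = 317/2 + √335/2 (k = (√(-733 + 1068) + 317)/2 = (√335 + 317)/2 = (317 + √335)/2 = 317/2 + √335/2 ≈ 167.65)
-2447/k + 4591/M(-60) = -2447/(317/2 + √335/2) + 4591/1 = -2447/(317/2 + √335/2) + 4591*1 = -2447/(317/2 + √335/2) + 4591 = 4591 - 2447/(317/2 + √335/2)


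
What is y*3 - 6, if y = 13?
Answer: 33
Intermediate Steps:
y*3 - 6 = 13*3 - 6 = 39 - 6 = 33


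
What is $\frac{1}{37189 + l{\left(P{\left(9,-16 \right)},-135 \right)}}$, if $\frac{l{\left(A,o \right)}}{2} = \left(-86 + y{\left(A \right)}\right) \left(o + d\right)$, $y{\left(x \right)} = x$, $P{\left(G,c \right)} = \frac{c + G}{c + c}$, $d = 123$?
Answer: $\frac{4}{156991} \approx 2.5479 \cdot 10^{-5}$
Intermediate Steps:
$P{\left(G,c \right)} = \frac{G + c}{2 c}$
$l{\left(A,o \right)} = 2 \left(-86 + A\right) \left(123 + o\right)$ ($l{\left(A,o \right)} = 2 \left(-86 + A\right) \left(o + 123\right) = 2 \left(-86 + A\right) \left(123 + o\right)$)
$\frac{1}{37189 + l{\left(P{\left(9,-16 \right)},-135 \right)}} = \frac{1}{37189 + \left(-21156 - -23220 + 246 \frac{9 - 16}{2 \left(-16\right)} + 2 \frac{9 - 16}{2 \left(-16\right)} \left(-135\right)\right)} = \frac{1}{37189 + \left(-21156 + 23220 + 246 \cdot \frac{1}{2} \left(- \frac{1}{16}\right) \left(-7\right) + 2 \cdot \frac{1}{2} \left(- \frac{1}{16}\right) \left(-7\right) \left(-135\right)\right)} = \frac{1}{37189 + \left(-21156 + 23220 + 246 \cdot \frac{7}{32} + 2 \cdot \frac{7}{32} \left(-135\right)\right)} = \frac{1}{37189 + \left(-21156 + 23220 + \frac{861}{16} - \frac{945}{16}\right)} = \frac{1}{37189 + \frac{8235}{4}} = \frac{1}{\frac{156991}{4}} = \frac{4}{156991}$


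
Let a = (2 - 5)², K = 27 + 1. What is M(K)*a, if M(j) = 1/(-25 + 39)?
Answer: 9/14 ≈ 0.64286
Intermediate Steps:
K = 28
M(j) = 1/14
a = 9 (a = (-3)² = 9)
M(K)*a = (1/14)*9 = 9/14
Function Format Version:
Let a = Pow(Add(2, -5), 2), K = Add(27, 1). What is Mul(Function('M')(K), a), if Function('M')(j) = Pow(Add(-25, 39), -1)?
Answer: Rational(9, 14) ≈ 0.64286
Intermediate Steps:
K = 28
Function('M')(j) = Rational(1, 14) (Function('M')(j) = Pow(14, -1) = Rational(1, 14))
a = 9 (a = Pow(-3, 2) = 9)
Mul(Function('M')(K), a) = Mul(Rational(1, 14), 9) = Rational(9, 14)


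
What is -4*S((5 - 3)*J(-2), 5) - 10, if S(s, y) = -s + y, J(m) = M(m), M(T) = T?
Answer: -46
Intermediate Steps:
J(m) = m
S(s, y) = y - s
-4*S((5 - 3)*J(-2), 5) - 10 = -4*(5 - (5 - 3)*(-2)) - 10 = -4*(5 - 2*(-2)) - 10 = -4*(5 - 1*(-4)) - 10 = -4*(5 + 4) - 10 = -4*9 - 10 = -36 - 10 = -46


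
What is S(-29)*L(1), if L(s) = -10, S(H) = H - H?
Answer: 0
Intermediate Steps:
S(H) = 0
S(-29)*L(1) = 0*(-10) = 0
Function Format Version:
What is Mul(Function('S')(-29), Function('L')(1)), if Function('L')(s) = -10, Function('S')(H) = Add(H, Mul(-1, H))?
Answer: 0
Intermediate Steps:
Function('S')(H) = 0
Mul(Function('S')(-29), Function('L')(1)) = Mul(0, -10) = 0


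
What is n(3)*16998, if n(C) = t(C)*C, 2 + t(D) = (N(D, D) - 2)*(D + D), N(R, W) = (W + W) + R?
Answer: 2039760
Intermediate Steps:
N(R, W) = R + 2*W (N(R, W) = 2*W + R = R + 2*W)
t(D) = -2 + 2*D*(-2 + 3*D) (t(D) = -2 + ((D + 2*D) - 2)*(D + D) = -2 + (3*D - 2)*(2*D) = -2 + (-2 + 3*D)*(2*D) = -2 + 2*D*(-2 + 3*D))
n(C) = C*(-2 - 4*C + 6*C²) (n(C) = (-2 - 4*C + 6*C²)*C = C*(-2 - 4*C + 6*C²))
n(3)*16998 = (2*3*(-1 - 2*3 + 3*3²))*16998 = (2*3*(-1 - 6 + 3*9))*16998 = (2*3*(-1 - 6 + 27))*16998 = (2*3*20)*16998 = 120*16998 = 2039760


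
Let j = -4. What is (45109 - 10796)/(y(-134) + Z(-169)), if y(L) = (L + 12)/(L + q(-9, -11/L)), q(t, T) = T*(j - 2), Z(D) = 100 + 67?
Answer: 309194443/1513011 ≈ 204.36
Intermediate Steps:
Z(D) = 167
q(t, T) = -6*T (q(t, T) = T*(-4 - 2) = T*(-6) = -6*T)
y(L) = (12 + L)/(L + 66/L) (y(L) = (L + 12)/(L - (-66)/L) = (12 + L)/(L + 66/L))
(45109 - 10796)/(y(-134) + Z(-169)) = (45109 - 10796)/(-134*(12 - 134)/(66 + (-134)**2) + 167) = 34313/(-134*(-122)/(66 + 17956) + 167) = 34313/(-134*(-122)/18022 + 167) = 34313/(-134*1/18022*(-122) + 167) = 34313/(8174/9011 + 167) = 34313/(1513011/9011) = 34313*(9011/1513011) = 309194443/1513011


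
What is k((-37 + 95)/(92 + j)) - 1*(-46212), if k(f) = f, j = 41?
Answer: 6146254/133 ≈ 46212.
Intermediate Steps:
k((-37 + 95)/(92 + j)) - 1*(-46212) = (-37 + 95)/(92 + 41) - 1*(-46212) = 58/133 + 46212 = 6146254/133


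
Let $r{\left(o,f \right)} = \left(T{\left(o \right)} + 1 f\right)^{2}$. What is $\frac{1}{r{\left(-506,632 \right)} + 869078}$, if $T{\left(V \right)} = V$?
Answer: $\frac{1}{884954} \approx 1.13 \cdot 10^{-6}$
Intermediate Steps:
$r{\left(o,f \right)} = \left(f + o\right)^{2}$ ($r{\left(o,f \right)} = \left(o + 1 f\right)^{2} = \left(o + f\right)^{2} = \left(f + o\right)^{2}$)
$\frac{1}{r{\left(-506,632 \right)} + 869078} = \frac{1}{\left(632 - 506\right)^{2} + 869078} = \frac{1}{126^{2} + 869078} = \frac{1}{15876 + 869078} = \frac{1}{884954}$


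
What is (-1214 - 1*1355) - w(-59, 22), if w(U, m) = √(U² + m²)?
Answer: -2569 - √3965 ≈ -2632.0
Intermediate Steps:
(-1214 - 1*1355) - w(-59, 22) = (-1214 - 1*1355) - √((-59)² + 22²) = (-1214 - 1355) - √(3481 + 484) = -2569 - √3965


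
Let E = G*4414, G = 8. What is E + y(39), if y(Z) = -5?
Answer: 35307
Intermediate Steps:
E = 35312 (E = 8*4414 = 35312)
E + y(39) = 35312 - 5 = 35307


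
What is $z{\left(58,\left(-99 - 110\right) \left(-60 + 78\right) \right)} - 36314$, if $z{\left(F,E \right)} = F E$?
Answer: $-254510$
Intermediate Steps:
$z{\left(F,E \right)} = E F$
$z{\left(58,\left(-99 - 110\right) \left(-60 + 78\right) \right)} - 36314 = \left(-99 - 110\right) \left(-60 + 78\right) 58 - 36314 = \left(-209\right) 18 \cdot 58 - 36314 = \left(-3762\right) 58 - 36314 = -218196 - 36314 = -254510$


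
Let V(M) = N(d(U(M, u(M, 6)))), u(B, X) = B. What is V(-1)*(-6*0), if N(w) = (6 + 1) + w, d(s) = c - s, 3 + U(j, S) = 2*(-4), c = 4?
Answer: 0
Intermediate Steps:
U(j, S) = -11 (U(j, S) = -3 + 2*(-4) = -3 - 8 = -11)
d(s) = 4 - s
N(w) = 7 + w
V(M) = 22 (V(M) = 7 + (4 - 1*(-11)) = 7 + (4 + 11) = 7 + 15 = 22)
V(-1)*(-6*0) = 22*(-6*0) = 22*0 = 0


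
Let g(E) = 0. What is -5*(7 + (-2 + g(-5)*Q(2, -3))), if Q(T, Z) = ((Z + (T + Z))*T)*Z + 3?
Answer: -25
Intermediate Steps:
Q(T, Z) = 3 + T*Z*(T + 2*Z) (Q(T, Z) = ((T + 2*Z)*T)*Z + 3 = (T*(T + 2*Z))*Z + 3 = T*Z*(T + 2*Z) + 3 = 3 + T*Z*(T + 2*Z))
-5*(7 + (-2 + g(-5)*Q(2, -3))) = -5*(7 + (-2 + 0*(3 - 3*2² + 2*2*(-3)²))) = -5*(7 + (-2 + 0*(3 - 3*4 + 2*2*9))) = -5*(7 + (-2 + 0*(3 - 12 + 36))) = -5*(7 + (-2 + 0*27)) = -5*(7 + (-2 + 0)) = -5*(7 - 2) = -5*5 = -25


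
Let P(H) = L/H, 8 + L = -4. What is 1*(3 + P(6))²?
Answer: 1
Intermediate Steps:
L = -12 (L = -8 - 4 = -12)
P(H) = -12/H
1*(3 + P(6))² = 1*(3 - 12/6)² = 1*(3 - 12*⅙)² = 1*(3 - 2)² = 1*1² = 1*1 = 1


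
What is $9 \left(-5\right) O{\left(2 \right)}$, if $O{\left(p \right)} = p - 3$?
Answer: $45$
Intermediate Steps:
$O{\left(p \right)} = -3 + p$
$9 \left(-5\right) O{\left(2 \right)} = 9 \left(-5\right) \left(-3 + 2\right) = \left(-45\right) \left(-1\right) = 45$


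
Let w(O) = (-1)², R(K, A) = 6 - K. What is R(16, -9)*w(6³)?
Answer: -10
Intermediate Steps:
w(O) = 1
R(16, -9)*w(6³) = (6 - 1*16)*1 = (6 - 16)*1 = -10*1 = -10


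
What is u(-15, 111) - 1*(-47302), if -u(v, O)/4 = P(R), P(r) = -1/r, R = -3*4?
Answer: 141905/3 ≈ 47302.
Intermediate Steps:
R = -12
u(v, O) = -1/3 (u(v, O) = -(-4)/(-12) = -(-4)*(-1)/12 = -4*1/12 = -1/3)
u(-15, 111) - 1*(-47302) = -1/3 - 1*(-47302) = -1/3 + 47302 = 141905/3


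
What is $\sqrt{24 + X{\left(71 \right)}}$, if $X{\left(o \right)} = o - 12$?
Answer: $\sqrt{83} \approx 9.1104$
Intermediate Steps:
$X{\left(o \right)} = -12 + o$ ($X{\left(o \right)} = o - 12 = -12 + o$)
$\sqrt{24 + X{\left(71 \right)}} = \sqrt{24 + \left(-12 + 71\right)} = \sqrt{24 + 59} = \sqrt{83}$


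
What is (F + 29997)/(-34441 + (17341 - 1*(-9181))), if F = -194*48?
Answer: -20685/7919 ≈ -2.6121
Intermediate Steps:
F = -9312
(F + 29997)/(-34441 + (17341 - 1*(-9181))) = (-9312 + 29997)/(-34441 + (17341 - 1*(-9181))) = 20685/(-34441 + (17341 + 9181)) = 20685/(-34441 + 26522) = 20685/(-7919) = 20685*(-1/7919) = -20685/7919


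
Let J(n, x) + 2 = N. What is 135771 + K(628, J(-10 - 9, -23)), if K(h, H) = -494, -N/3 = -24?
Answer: 135277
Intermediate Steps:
N = 72 (N = -3*(-24) = 72)
J(n, x) = 70 (J(n, x) = -2 + 72 = 70)
135771 + K(628, J(-10 - 9, -23)) = 135771 - 494 = 135277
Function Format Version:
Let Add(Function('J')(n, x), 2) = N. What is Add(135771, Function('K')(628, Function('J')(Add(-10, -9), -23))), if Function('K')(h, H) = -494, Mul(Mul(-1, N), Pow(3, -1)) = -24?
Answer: 135277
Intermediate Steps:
N = 72 (N = Mul(-3, -24) = 72)
Function('J')(n, x) = 70 (Function('J')(n, x) = Add(-2, 72) = 70)
Add(135771, Function('K')(628, Function('J')(Add(-10, -9), -23))) = Add(135771, -494) = 135277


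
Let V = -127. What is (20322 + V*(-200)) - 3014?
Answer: 42708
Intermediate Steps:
(20322 + V*(-200)) - 3014 = (20322 - 127*(-200)) - 3014 = (20322 + 25400) - 3014 = 45722 - 3014 = 42708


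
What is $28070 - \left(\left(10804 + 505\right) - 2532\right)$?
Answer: $19293$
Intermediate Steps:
$28070 - \left(\left(10804 + 505\right) - 2532\right) = 28070 - \left(11309 - 2532\right) = 28070 - 8777 = 19293$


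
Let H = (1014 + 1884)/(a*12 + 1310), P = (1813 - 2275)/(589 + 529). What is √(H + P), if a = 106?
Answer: √369328544130/721669 ≈ 0.84211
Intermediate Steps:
P = -231/559 (P = -462/1118 = -462*1/1118 = -231/559 ≈ -0.41324)
H = 1449/1291 (H = (1014 + 1884)/(106*12 + 1310) = 2898/(1272 + 1310) = 2898/2582 = 2898*(1/2582) = 1449/1291 ≈ 1.1224)
√(H + P) = √(1449/1291 - 231/559) = √(511770/721669) = √369328544130/721669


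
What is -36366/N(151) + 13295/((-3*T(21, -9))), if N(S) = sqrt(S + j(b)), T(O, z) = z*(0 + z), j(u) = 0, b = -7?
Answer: -13295/243 - 36366*sqrt(151)/151 ≈ -3014.1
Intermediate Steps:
T(O, z) = z**2 (T(O, z) = z*z = z**2)
N(S) = sqrt(S) (N(S) = sqrt(S + 0) = sqrt(S))
-36366/N(151) + 13295/((-3*T(21, -9))) = -36366*sqrt(151)/151 + 13295/((-3*(-9)**2)) = -36366*sqrt(151)/151 + 13295/((-3*81)) = -36366*sqrt(151)/151 + 13295/(-243) = -36366*sqrt(151)/151 + 13295*(-1/243) = -36366*sqrt(151)/151 - 13295/243 = -13295/243 - 36366*sqrt(151)/151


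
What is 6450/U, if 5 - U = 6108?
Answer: -6450/6103 ≈ -1.0569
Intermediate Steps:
U = -6103 (U = 5 - 1*6108 = 5 - 6108 = -6103)
6450/U = 6450/(-6103) = 6450*(-1/6103) = -6450/6103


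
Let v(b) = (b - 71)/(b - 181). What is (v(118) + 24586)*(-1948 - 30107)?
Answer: -16549686635/21 ≈ -7.8808e+8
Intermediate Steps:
v(b) = (-71 + b)/(-181 + b)
(v(118) + 24586)*(-1948 - 30107) = ((-71 + 118)/(-181 + 118) + 24586)*(-1948 - 30107) = (47/(-63) + 24586)*(-32055) = (-1/63*47 + 24586)*(-32055) = (-47/63 + 24586)*(-32055) = (1548871/63)*(-32055) = -16549686635/21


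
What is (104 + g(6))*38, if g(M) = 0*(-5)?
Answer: 3952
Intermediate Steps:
g(M) = 0
(104 + g(6))*38 = (104 + 0)*38 = 104*38 = 3952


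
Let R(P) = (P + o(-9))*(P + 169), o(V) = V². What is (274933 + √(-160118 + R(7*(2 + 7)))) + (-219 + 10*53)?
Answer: 275244 + I*√126710 ≈ 2.7524e+5 + 355.96*I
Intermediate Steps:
R(P) = (81 + P)*(169 + P) (R(P) = (P + (-9)²)*(P + 169) = (P + 81)*(169 + P) = (81 + P)*(169 + P))
(274933 + √(-160118 + R(7*(2 + 7)))) + (-219 + 10*53) = (274933 + √(-160118 + (13689 + (7*(2 + 7))² + 250*(7*(2 + 7))))) + (-219 + 10*53) = (274933 + √(-160118 + (13689 + (7*9)² + 250*(7*9)))) + (-219 + 530) = (274933 + √(-160118 + (13689 + 63² + 250*63))) + 311 = (274933 + √(-160118 + (13689 + 3969 + 15750))) + 311 = (274933 + √(-160118 + 33408)) + 311 = (274933 + √(-126710)) + 311 = (274933 + I*√126710) + 311 = 275244 + I*√126710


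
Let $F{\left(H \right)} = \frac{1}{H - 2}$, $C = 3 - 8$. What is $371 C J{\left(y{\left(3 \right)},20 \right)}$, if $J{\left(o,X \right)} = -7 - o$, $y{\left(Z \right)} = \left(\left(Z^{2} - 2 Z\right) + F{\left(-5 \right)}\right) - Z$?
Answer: $12720$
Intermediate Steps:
$C = -5$ ($C = 3 - 8 = -5$)
$F{\left(H \right)} = \frac{1}{-2 + H}$
$y{\left(Z \right)} = - \frac{1}{7} + Z^{2} - 3 Z$ ($y{\left(Z \right)} = \left(\left(Z^{2} - 2 Z\right) + \frac{1}{-2 - 5}\right) - Z = \left(\left(Z^{2} - 2 Z\right) + \frac{1}{-7}\right) - Z = \left(\left(Z^{2} - 2 Z\right) - \frac{1}{7}\right) - Z = \left(- \frac{1}{7} + Z^{2} - 2 Z\right) - Z = - \frac{1}{7} + Z^{2} - 3 Z$)
$371 C J{\left(y{\left(3 \right)},20 \right)} = 371 \left(- 5 \left(-7 - \left(- \frac{1}{7} + 3^{2} - 9\right)\right)\right) = 371 \left(- 5 \left(-7 - \left(- \frac{1}{7} + 9 - 9\right)\right)\right) = 371 \left(- 5 \left(-7 - - \frac{1}{7}\right)\right) = 371 \left(- 5 \left(-7 + \frac{1}{7}\right)\right) = 371 \left(\left(-5\right) \left(- \frac{48}{7}\right)\right) = 371 \cdot \frac{240}{7} = 12720$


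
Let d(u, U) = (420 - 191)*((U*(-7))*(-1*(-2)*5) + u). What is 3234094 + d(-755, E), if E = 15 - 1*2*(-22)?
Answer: 2115429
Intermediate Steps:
E = 59 (E = 15 - 2*(-22) = 15 + 44 = 59)
d(u, U) = -16030*U + 229*u (d(u, U) = 229*((-7*U)*(2*5) + u) = 229*(-7*U*10 + u) = 229*(-70*U + u) = 229*(u - 70*U) = -16030*U + 229*u)
3234094 + d(-755, E) = 3234094 + (-16030*59 + 229*(-755)) = 3234094 + (-945770 - 172895) = 3234094 - 1118665 = 2115429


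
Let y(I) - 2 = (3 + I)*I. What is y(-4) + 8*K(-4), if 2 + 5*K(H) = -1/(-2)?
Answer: 18/5 ≈ 3.6000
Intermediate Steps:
K(H) = -3/10 (K(H) = -⅖ + (-1/(-2))/5 = -⅖ + (-1*(-½))/5 = -⅖ + (⅕)*(½) = -⅖ + ⅒ = -3/10)
y(I) = 2 + I*(3 + I) (y(I) = 2 + (3 + I)*I = 2 + I*(3 + I))
y(-4) + 8*K(-4) = (2 + (-4)² + 3*(-4)) + 8*(-3/10) = (2 + 16 - 12) - 12/5 = 6 - 12/5 = 18/5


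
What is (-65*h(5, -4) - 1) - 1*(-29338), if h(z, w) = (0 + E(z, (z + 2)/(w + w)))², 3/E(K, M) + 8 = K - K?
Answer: 1876983/64 ≈ 29328.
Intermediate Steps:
E(K, M) = -3/8 (E(K, M) = 3/(-8 + (K - K)) = 3/(-8 + 0) = 3/(-8) = 3*(-⅛) = -3/8)
h(z, w) = 9/64 (h(z, w) = (0 - 3/8)² = (-3/8)² = 9/64)
(-65*h(5, -4) - 1) - 1*(-29338) = (-65*9/64 - 1) - 1*(-29338) = (-585/64 - 1) + 29338 = -649/64 + 29338 = 1876983/64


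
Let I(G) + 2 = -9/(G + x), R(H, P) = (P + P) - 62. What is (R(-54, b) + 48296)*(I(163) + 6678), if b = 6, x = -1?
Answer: 966262847/3 ≈ 3.2209e+8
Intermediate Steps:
R(H, P) = -62 + 2*P (R(H, P) = 2*P - 62 = -62 + 2*P)
I(G) = -2 - 9/(-1 + G) (I(G) = -2 - 9/(G - 1) = -2 - 9/(-1 + G))
(R(-54, b) + 48296)*(I(163) + 6678) = ((-62 + 2*6) + 48296)*((-7 - 2*163)/(-1 + 163) + 6678) = ((-62 + 12) + 48296)*((-7 - 326)/162 + 6678) = (-50 + 48296)*((1/162)*(-333) + 6678) = 48246*(-37/18 + 6678) = 48246*(120167/18) = 966262847/3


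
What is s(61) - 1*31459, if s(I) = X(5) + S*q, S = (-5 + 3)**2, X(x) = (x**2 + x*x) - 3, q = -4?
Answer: -31428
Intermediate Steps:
X(x) = -3 + 2*x**2 (X(x) = (x**2 + x**2) - 3 = 2*x**2 - 3 = -3 + 2*x**2)
S = 4 (S = (-2)**2 = 4)
s(I) = 31 (s(I) = (-3 + 2*5**2) + 4*(-4) = (-3 + 2*25) - 16 = (-3 + 50) - 16 = 47 - 16 = 31)
s(61) - 1*31459 = 31 - 1*31459 = 31 - 31459 = -31428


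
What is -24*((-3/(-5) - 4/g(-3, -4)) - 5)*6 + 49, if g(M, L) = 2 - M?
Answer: 3989/5 ≈ 797.80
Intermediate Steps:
-24*((-3/(-5) - 4/g(-3, -4)) - 5)*6 + 49 = -24*((-3/(-5) - 4/(2 - 1*(-3))) - 5)*6 + 49 = -24*((-3*(-⅕) - 4/(2 + 3)) - 5)*6 + 49 = -24*((⅗ - 4/5) - 5)*6 + 49 = -24*((⅗ - 4*⅕) - 5)*6 + 49 = -24*((⅗ - ⅘) - 5)*6 + 49 = -24*(-⅕ - 5)*6 + 49 = -(-624)*6/5 + 49 = -24*(-156/5) + 49 = 3744/5 + 49 = 3989/5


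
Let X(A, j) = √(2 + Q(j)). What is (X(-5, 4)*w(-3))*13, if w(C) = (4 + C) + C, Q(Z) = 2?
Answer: -52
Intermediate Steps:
w(C) = 4 + 2*C
X(A, j) = 2 (X(A, j) = √(2 + 2) = √4 = 2)
(X(-5, 4)*w(-3))*13 = (2*(4 + 2*(-3)))*13 = (2*(4 - 6))*13 = (2*(-2))*13 = -4*13 = -52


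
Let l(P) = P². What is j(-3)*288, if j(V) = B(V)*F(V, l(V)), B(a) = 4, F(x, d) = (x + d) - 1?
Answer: 5760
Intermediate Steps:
F(x, d) = -1 + d + x (F(x, d) = (d + x) - 1 = -1 + d + x)
j(V) = -4 + 4*V + 4*V² (j(V) = 4*(-1 + V² + V) = 4*(-1 + V + V²) = -4 + 4*V + 4*V²)
j(-3)*288 = (-4 + 4*(-3) + 4*(-3)²)*288 = (-4 - 12 + 4*9)*288 = (-4 - 12 + 36)*288 = 20*288 = 5760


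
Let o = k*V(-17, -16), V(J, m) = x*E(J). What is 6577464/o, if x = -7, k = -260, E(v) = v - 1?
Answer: -274061/1365 ≈ -200.78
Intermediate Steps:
E(v) = -1 + v
V(J, m) = 7 - 7*J (V(J, m) = -7*(-1 + J) = 7 - 7*J)
o = -32760 (o = -260*(7 - 7*(-17)) = -260*(7 + 119) = -260*126 = -32760)
6577464/o = 6577464/(-32760) = 6577464*(-1/32760) = -274061/1365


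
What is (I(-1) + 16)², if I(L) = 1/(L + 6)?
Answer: 6561/25 ≈ 262.44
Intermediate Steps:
I(L) = 1/(6 + L)
(I(-1) + 16)² = (1/(6 - 1) + 16)² = (1/5 + 16)² = (⅕ + 16)² = (81/5)² = 6561/25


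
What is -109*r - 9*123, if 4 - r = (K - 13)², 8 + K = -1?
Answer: 51213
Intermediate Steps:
K = -9 (K = -8 - 1 = -9)
r = -480 (r = 4 - (-9 - 13)² = 4 - 1*(-22)² = 4 - 1*484 = 4 - 484 = -480)
-109*r - 9*123 = -109*(-480) - 9*123 = 52320 - 1107 = 51213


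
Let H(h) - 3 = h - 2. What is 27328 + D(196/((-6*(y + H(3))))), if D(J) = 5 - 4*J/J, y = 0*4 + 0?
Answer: 27329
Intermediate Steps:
y = 0 (y = 0 + 0 = 0)
H(h) = 1 + h (H(h) = 3 + (h - 2) = 3 + (-2 + h) = 1 + h)
D(J) = 1 (D(J) = 5 - 4*1 = 5 - 4 = 1)
27328 + D(196/((-6*(y + H(3))))) = 27328 + 1 = 27329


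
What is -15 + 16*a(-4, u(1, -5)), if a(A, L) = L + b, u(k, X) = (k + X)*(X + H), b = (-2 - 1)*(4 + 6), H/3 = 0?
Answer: -175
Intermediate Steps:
H = 0 (H = 3*0 = 0)
b = -30 (b = -3*10 = -30)
u(k, X) = X*(X + k) (u(k, X) = (k + X)*(X + 0) = (X + k)*X = X*(X + k))
a(A, L) = -30 + L (a(A, L) = L - 30 = -30 + L)
-15 + 16*a(-4, u(1, -5)) = -15 + 16*(-30 - 5*(-5 + 1)) = -15 + 16*(-30 - 5*(-4)) = -15 + 16*(-30 + 20) = -15 + 16*(-10) = -15 - 160 = -175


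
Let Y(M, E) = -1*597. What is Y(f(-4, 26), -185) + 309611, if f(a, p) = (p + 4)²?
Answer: 309014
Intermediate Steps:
f(a, p) = (4 + p)²
Y(M, E) = -597
Y(f(-4, 26), -185) + 309611 = -597 + 309611 = 309014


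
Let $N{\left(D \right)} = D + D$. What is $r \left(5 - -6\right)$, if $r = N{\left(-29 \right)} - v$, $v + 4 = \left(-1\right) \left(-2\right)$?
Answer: $-616$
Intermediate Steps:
$N{\left(D \right)} = 2 D$
$v = -2$ ($v = -4 - -2 = -4 + 2 = -2$)
$r = -56$ ($r = 2 \left(-29\right) - -2 = -58 + 2 = -56$)
$r \left(5 - -6\right) = - 56 \left(5 - -6\right) = - 56 \left(5 + 6\right) = \left(-56\right) 11 = -616$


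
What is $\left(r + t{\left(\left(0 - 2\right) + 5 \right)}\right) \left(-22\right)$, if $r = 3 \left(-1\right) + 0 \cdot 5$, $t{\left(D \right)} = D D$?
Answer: $-132$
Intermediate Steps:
$t{\left(D \right)} = D^{2}$
$r = -3$ ($r = -3 + 0 = -3$)
$\left(r + t{\left(\left(0 - 2\right) + 5 \right)}\right) \left(-22\right) = \left(-3 + \left(\left(0 - 2\right) + 5\right)^{2}\right) \left(-22\right) = \left(-3 + \left(-2 + 5\right)^{2}\right) \left(-22\right) = \left(-3 + 3^{2}\right) \left(-22\right) = \left(-3 + 9\right) \left(-22\right) = 6 \left(-22\right) = -132$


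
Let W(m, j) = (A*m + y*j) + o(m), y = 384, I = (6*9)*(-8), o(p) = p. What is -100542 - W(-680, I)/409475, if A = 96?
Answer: -41169203602/409475 ≈ -1.0054e+5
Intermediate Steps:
I = -432 (I = 54*(-8) = -432)
W(m, j) = 97*m + 384*j (W(m, j) = (96*m + 384*j) + m = 97*m + 384*j)
-100542 - W(-680, I)/409475 = -100542 - (97*(-680) + 384*(-432))/409475 = -100542 - (-65960 - 165888)/409475 = -100542 - (-231848)/409475 = -100542 - 1*(-231848/409475) = -100542 + 231848/409475 = -41169203602/409475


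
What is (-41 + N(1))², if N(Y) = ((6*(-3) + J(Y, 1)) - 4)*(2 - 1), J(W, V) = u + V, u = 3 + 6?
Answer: 2809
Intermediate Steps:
u = 9
J(W, V) = 9 + V
N(Y) = -12 (N(Y) = ((6*(-3) + (9 + 1)) - 4)*(2 - 1) = ((-18 + 10) - 4)*1 = (-8 - 4)*1 = -12*1 = -12)
(-41 + N(1))² = (-41 - 12)² = (-53)² = 2809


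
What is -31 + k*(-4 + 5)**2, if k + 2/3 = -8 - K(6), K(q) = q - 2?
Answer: -131/3 ≈ -43.667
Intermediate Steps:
K(q) = -2 + q
k = -38/3 (k = -2/3 + (-8 - (-2 + 6)) = -2/3 + (-8 - 1*4) = -2/3 + (-8 - 4) = -2/3 - 12 = -38/3 ≈ -12.667)
-31 + k*(-4 + 5)**2 = -31 - 38*(-4 + 5)**2/3 = -31 - 38/3*1**2 = -31 - 38/3*1 = -31 - 38/3 = -131/3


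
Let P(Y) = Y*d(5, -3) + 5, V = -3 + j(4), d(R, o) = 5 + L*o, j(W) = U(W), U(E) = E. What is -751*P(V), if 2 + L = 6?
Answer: 1502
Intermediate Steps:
L = 4 (L = -2 + 6 = 4)
j(W) = W
d(R, o) = 5 + 4*o
V = 1 (V = -3 + 4 = 1)
P(Y) = 5 - 7*Y (P(Y) = Y*(5 + 4*(-3)) + 5 = Y*(5 - 12) + 5 = Y*(-7) + 5 = -7*Y + 5 = 5 - 7*Y)
-751*P(V) = -751*(5 - 7*1) = -751*(5 - 7) = -751*(-2) = 1502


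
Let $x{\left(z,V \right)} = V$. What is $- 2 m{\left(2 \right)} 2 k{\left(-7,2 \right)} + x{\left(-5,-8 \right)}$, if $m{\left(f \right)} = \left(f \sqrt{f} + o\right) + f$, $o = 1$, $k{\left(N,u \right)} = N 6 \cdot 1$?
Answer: $496 + 336 \sqrt{2} \approx 971.18$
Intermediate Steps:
$k{\left(N,u \right)} = 6 N$ ($k{\left(N,u \right)} = 6 N 1 = 6 N$)
$m{\left(f \right)} = 1 + f + f^{\frac{3}{2}}$ ($m{\left(f \right)} = \left(f \sqrt{f} + 1\right) + f = \left(f^{\frac{3}{2}} + 1\right) + f = \left(1 + f^{\frac{3}{2}}\right) + f = 1 + f + f^{\frac{3}{2}}$)
$- 2 m{\left(2 \right)} 2 k{\left(-7,2 \right)} + x{\left(-5,-8 \right)} = - 2 \left(1 + 2 + 2^{\frac{3}{2}}\right) 2 \cdot 6 \left(-7\right) - 8 = - 2 \left(1 + 2 + 2 \sqrt{2}\right) 2 \left(-42\right) - 8 = - 2 \left(3 + 2 \sqrt{2}\right) 2 \left(-42\right) - 8 = \left(-6 - 4 \sqrt{2}\right) 2 \left(-42\right) - 8 = \left(-12 - 8 \sqrt{2}\right) \left(-42\right) - 8 = \left(504 + 336 \sqrt{2}\right) - 8 = 496 + 336 \sqrt{2}$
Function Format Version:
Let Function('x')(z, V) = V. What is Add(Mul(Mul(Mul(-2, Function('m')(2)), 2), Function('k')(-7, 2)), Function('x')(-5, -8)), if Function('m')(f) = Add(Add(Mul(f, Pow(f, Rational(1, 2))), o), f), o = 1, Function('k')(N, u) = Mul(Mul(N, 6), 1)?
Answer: Add(496, Mul(336, Pow(2, Rational(1, 2)))) ≈ 971.18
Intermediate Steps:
Function('k')(N, u) = Mul(6, N) (Function('k')(N, u) = Mul(Mul(6, N), 1) = Mul(6, N))
Function('m')(f) = Add(1, f, Pow(f, Rational(3, 2))) (Function('m')(f) = Add(Add(Mul(f, Pow(f, Rational(1, 2))), 1), f) = Add(Add(Pow(f, Rational(3, 2)), 1), f) = Add(Add(1, Pow(f, Rational(3, 2))), f) = Add(1, f, Pow(f, Rational(3, 2))))
Add(Mul(Mul(Mul(-2, Function('m')(2)), 2), Function('k')(-7, 2)), Function('x')(-5, -8)) = Add(Mul(Mul(Mul(-2, Add(1, 2, Pow(2, Rational(3, 2)))), 2), Mul(6, -7)), -8) = Add(Mul(Mul(Mul(-2, Add(1, 2, Mul(2, Pow(2, Rational(1, 2))))), 2), -42), -8) = Add(Mul(Mul(Mul(-2, Add(3, Mul(2, Pow(2, Rational(1, 2))))), 2), -42), -8) = Add(Mul(Mul(Add(-6, Mul(-4, Pow(2, Rational(1, 2)))), 2), -42), -8) = Add(Mul(Add(-12, Mul(-8, Pow(2, Rational(1, 2)))), -42), -8) = Add(Add(504, Mul(336, Pow(2, Rational(1, 2)))), -8) = Add(496, Mul(336, Pow(2, Rational(1, 2))))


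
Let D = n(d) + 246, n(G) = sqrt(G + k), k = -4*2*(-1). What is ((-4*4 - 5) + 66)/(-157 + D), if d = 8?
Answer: 15/31 ≈ 0.48387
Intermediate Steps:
k = 8 (k = -8*(-1) = 8)
n(G) = sqrt(8 + G) (n(G) = sqrt(G + 8) = sqrt(8 + G))
D = 250 (D = sqrt(8 + 8) + 246 = sqrt(16) + 246 = 4 + 246 = 250)
((-4*4 - 5) + 66)/(-157 + D) = ((-4*4 - 5) + 66)/(-157 + 250) = ((-16 - 5) + 66)/93 = (-21 + 66)*(1/93) = 45*(1/93) = 15/31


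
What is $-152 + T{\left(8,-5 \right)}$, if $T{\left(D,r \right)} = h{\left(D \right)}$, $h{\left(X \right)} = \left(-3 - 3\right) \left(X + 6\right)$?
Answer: $-236$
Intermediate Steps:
$h{\left(X \right)} = -36 - 6 X$ ($h{\left(X \right)} = - 6 \left(6 + X\right) = -36 - 6 X$)
$T{\left(D,r \right)} = -36 - 6 D$
$-152 + T{\left(8,-5 \right)} = -152 - 84 = -236$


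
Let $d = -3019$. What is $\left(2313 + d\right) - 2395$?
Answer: $-3101$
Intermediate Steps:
$\left(2313 + d\right) - 2395 = \left(2313 - 3019\right) - 2395 = -706 - 2395 = -3101$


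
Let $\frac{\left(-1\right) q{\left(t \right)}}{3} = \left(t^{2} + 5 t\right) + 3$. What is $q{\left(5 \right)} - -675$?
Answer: $516$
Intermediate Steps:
$q{\left(t \right)} = -9 - 15 t - 3 t^{2}$ ($q{\left(t \right)} = - 3 \left(\left(t^{2} + 5 t\right) + 3\right) = - 3 \left(3 + t^{2} + 5 t\right) = -9 - 15 t - 3 t^{2}$)
$q{\left(5 \right)} - -675 = \left(-9 - 75 - 3 \cdot 5^{2}\right) - -675 = \left(-9 - 75 - 75\right) + 675 = -159 + 675 = 516$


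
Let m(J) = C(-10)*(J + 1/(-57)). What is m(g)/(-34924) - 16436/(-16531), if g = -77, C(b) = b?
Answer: 7998227087/8226933177 ≈ 0.97220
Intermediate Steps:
m(J) = 10/57 - 10*J (m(J) = -10*(J + 1/(-57)) = -10*(J - 1/57) = -10*(-1/57 + J) = 10/57 - 10*J)
m(g)/(-34924) - 16436/(-16531) = (10/57 - 10*(-77))/(-34924) - 16436/(-16531) = (10/57 + 770)*(-1/34924) - 16436*(-1/16531) = (43900/57)*(-1/34924) + 16436/16531 = -10975/497667 + 16436/16531 = 7998227087/8226933177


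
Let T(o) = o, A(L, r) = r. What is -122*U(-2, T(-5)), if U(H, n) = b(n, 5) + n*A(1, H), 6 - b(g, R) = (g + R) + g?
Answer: -2562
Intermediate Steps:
b(g, R) = 6 - R - 2*g (b(g, R) = 6 - ((g + R) + g) = 6 - ((R + g) + g) = 6 - (R + 2*g) = 6 + (-R - 2*g) = 6 - R - 2*g)
U(H, n) = 1 - 2*n + H*n (U(H, n) = (6 - 1*5 - 2*n) + n*H = (6 - 5 - 2*n) + H*n = (1 - 2*n) + H*n = 1 - 2*n + H*n)
-122*U(-2, T(-5)) = -122*(1 - 2*(-5) - 2*(-5)) = -122*(1 + 10 + 10) = -122*21 = -2562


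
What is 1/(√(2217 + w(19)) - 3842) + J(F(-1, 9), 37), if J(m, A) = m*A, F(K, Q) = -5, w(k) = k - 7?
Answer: -2730369817/14758735 - √2229/14758735 ≈ -185.00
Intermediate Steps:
w(k) = -7 + k
J(m, A) = A*m
1/(√(2217 + w(19)) - 3842) + J(F(-1, 9), 37) = 1/(√(2217 + (-7 + 19)) - 3842) + 37*(-5) = 1/(√(2217 + 12) - 3842) - 185 = 1/(√2229 - 3842) - 185 = 1/(-3842 + √2229) - 185 = -185 + 1/(-3842 + √2229)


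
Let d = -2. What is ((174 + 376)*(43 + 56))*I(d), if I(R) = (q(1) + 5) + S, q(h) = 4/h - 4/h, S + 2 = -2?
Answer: 54450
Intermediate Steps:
S = -4 (S = -2 - 2 = -4)
q(h) = 0
I(R) = 1 (I(R) = (0 + 5) - 4 = 5 - 4 = 1)
((174 + 376)*(43 + 56))*I(d) = ((174 + 376)*(43 + 56))*1 = (550*99)*1 = 54450*1 = 54450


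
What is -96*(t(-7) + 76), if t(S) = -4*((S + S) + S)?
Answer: -15360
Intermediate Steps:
t(S) = -12*S (t(S) = -4*(2*S + S) = -12*S)
-96*(t(-7) + 76) = -96*(-12*(-7) + 76) = -96*(84 + 76) = -96*160 = -15360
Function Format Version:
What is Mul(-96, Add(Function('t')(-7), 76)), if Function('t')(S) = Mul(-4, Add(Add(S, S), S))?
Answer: -15360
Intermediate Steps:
Function('t')(S) = Mul(-12, S) (Function('t')(S) = Mul(-4, Add(Mul(2, S), S)) = Mul(-4, Mul(3, S)) = Mul(-12, S))
Mul(-96, Add(Function('t')(-7), 76)) = Mul(-96, Add(Mul(-12, -7), 76)) = Mul(-96, Add(84, 76)) = Mul(-96, 160) = -15360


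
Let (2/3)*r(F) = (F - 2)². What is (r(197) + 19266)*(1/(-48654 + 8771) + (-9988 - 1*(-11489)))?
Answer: 4567861871937/39883 ≈ 1.1453e+8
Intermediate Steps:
r(F) = 3*(-2 + F)²/2 (r(F) = 3*(F - 2)²/2 = 3*(-2 + F)²/2)
(r(197) + 19266)*(1/(-48654 + 8771) + (-9988 - 1*(-11489))) = (3*(-2 + 197)²/2 + 19266)*(1/(-48654 + 8771) + (-9988 - 1*(-11489))) = ((3/2)*195² + 19266)*(1/(-39883) + (-9988 + 11489)) = ((3/2)*38025 + 19266)*(-1/39883 + 1501) = (114075/2 + 19266)*(59864382/39883) = (152607/2)*(59864382/39883) = 4567861871937/39883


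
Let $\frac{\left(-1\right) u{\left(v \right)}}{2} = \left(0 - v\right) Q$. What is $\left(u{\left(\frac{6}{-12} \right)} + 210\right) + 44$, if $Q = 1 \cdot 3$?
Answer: $251$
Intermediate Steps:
$Q = 3$
$u{\left(v \right)} = 6 v$ ($u{\left(v \right)} = - 2 \left(0 - v\right) 3 = - 2 - v 3 = - 2 \left(- 3 v\right) = 6 v$)
$\left(u{\left(\frac{6}{-12} \right)} + 210\right) + 44 = \left(6 \frac{6}{-12} + 210\right) + 44 = \left(6 \cdot 6 \left(- \frac{1}{12}\right) + 210\right) + 44 = \left(6 \left(- \frac{1}{2}\right) + 210\right) + 44 = \left(-3 + 210\right) + 44 = 207 + 44 = 251$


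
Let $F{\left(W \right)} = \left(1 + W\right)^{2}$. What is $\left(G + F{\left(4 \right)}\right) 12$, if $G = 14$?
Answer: $468$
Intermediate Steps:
$\left(G + F{\left(4 \right)}\right) 12 = \left(14 + \left(1 + 4\right)^{2}\right) 12 = \left(14 + 5^{2}\right) 12 = \left(14 + 25\right) 12 = 39 \cdot 12 = 468$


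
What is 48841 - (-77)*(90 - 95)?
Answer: 48456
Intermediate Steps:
48841 - (-77)*(90 - 95) = 48841 - (-77)*(-5) = 48841 - 1*385 = 48841 - 385 = 48456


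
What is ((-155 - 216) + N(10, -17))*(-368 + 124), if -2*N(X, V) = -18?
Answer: 88328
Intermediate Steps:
N(X, V) = 9 (N(X, V) = -½*(-18) = 9)
((-155 - 216) + N(10, -17))*(-368 + 124) = ((-155 - 216) + 9)*(-368 + 124) = (-371 + 9)*(-244) = -362*(-244) = 88328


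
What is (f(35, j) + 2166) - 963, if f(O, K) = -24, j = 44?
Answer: 1179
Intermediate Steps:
(f(35, j) + 2166) - 963 = (-24 + 2166) - 963 = 2142 - 963 = 1179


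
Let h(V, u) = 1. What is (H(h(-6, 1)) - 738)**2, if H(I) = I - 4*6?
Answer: 579121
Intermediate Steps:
H(I) = -24 + I (H(I) = I - 24 = -24 + I)
(H(h(-6, 1)) - 738)**2 = ((-24 + 1) - 738)**2 = (-23 - 738)**2 = (-761)**2 = 579121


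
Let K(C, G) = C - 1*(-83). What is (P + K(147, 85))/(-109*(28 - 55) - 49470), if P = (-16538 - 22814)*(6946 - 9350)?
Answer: -31534146/15509 ≈ -2033.3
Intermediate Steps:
K(C, G) = 83 + C (K(C, G) = C + 83 = 83 + C)
P = 94602208 (P = -39352*(-2404) = 94602208)
(P + K(147, 85))/(-109*(28 - 55) - 49470) = (94602208 + (83 + 147))/(-109*(28 - 55) - 49470) = (94602208 + 230)/(-109*(-27) - 49470) = 94602438/(2943 - 49470) = 94602438/(-46527) = 94602438*(-1/46527) = -31534146/15509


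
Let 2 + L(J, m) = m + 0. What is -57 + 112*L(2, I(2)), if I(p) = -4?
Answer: -729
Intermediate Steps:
L(J, m) = -2 + m (L(J, m) = -2 + (m + 0) = -2 + m)
-57 + 112*L(2, I(2)) = -57 + 112*(-2 - 4) = -57 + 112*(-6) = -57 - 672 = -729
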